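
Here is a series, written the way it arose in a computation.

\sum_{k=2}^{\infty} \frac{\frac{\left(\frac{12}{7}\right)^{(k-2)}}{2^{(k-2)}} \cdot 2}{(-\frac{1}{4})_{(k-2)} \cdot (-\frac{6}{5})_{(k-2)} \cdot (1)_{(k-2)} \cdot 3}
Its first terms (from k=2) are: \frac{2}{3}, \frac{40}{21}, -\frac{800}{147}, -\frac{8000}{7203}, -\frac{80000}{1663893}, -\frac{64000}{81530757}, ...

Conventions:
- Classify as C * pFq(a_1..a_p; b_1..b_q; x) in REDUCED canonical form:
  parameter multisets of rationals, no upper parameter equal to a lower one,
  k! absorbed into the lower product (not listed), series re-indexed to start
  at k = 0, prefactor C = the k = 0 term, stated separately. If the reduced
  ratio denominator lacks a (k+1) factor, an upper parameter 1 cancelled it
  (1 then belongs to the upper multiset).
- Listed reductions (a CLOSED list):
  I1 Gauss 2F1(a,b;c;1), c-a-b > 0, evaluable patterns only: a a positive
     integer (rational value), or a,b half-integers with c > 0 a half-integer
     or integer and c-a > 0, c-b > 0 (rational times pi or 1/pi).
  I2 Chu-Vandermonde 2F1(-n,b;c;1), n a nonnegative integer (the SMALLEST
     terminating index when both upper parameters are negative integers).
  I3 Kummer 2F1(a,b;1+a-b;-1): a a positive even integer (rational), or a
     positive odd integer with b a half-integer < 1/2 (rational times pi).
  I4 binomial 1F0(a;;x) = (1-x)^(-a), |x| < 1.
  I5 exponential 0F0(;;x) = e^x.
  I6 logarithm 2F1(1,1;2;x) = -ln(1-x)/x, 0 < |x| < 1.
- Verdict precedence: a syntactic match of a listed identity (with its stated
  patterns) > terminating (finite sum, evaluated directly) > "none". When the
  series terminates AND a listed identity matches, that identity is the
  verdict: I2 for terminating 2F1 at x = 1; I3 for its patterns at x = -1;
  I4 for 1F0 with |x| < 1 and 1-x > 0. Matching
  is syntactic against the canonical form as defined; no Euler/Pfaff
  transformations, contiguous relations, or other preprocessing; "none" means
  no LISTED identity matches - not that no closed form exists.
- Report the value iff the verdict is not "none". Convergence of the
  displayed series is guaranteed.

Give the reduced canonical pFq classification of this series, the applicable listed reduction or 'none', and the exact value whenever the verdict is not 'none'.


This is \frac{2}{3} * 0F2(-; -\frac{6}{5}, -\frac{1}{4}; \frac{6}{7}) in reduced canonical form. Verdict: no listed reduction: x = \frac{6}{7} and upper {-} fail every I1-I6 pattern.

First insight: t_0 = \frac{2}{3} here, and the constant factors (prefactor 2/3) combine into one prefactor.
Step ratio: r(k) = \frac{6}{7} * 1 / [(k-\frac{6}{5}) (k-\frac{1}{4}) (k+1)] - rational in k. x = \frac{6}{7}; t_0 = \frac{2}{3}; negate the roots.


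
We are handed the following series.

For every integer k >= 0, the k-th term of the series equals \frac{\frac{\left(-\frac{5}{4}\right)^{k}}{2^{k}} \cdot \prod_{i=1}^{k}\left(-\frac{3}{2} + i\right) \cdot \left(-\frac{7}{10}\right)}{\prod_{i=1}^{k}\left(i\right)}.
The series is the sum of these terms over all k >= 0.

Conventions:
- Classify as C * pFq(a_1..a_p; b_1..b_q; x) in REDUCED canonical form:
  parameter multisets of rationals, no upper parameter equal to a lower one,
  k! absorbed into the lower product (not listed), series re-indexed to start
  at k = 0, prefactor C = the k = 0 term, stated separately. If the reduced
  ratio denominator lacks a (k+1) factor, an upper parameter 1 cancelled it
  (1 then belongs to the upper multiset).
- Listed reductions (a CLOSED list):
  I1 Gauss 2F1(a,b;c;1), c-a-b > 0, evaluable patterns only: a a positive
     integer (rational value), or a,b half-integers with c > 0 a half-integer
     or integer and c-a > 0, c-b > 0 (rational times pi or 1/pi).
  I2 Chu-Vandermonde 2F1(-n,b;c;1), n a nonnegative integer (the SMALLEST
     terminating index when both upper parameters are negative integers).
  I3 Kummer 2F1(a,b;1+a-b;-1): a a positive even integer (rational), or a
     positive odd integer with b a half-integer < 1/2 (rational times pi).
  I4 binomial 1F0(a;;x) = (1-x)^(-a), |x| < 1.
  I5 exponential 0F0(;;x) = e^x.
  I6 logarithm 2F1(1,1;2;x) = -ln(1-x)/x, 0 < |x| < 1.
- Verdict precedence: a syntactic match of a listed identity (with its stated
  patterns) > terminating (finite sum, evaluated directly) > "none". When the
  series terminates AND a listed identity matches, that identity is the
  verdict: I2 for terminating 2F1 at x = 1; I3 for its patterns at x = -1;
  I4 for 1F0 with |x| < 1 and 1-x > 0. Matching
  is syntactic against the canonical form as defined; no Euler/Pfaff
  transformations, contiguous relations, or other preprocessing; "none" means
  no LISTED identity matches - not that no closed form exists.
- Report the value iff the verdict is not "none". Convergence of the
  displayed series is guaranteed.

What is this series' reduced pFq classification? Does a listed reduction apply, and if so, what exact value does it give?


Canonical form: C = -\frac{7}{10} times 1F0 with upper {-\frac{1}{2}}, lower {-}, x = -\frac{5}{8}. Verdict: binomial (I4) matches (the 1F0 binomial series: exponent 1/2, x = -\frac{5}{8}). Value: \left(-\frac{7}{10}\right) \cdot \left(\frac{13}{8}\right)^{\frac{1}{2}}.

The tell: with t_0 = -\frac{7}{10}, the running product (C = -7/10) telescopes to a rising factorial.
Ratio: r(k) = -\frac{5}{8} * (k-\frac{1}{2}) / [(k+1)] - poly over poly, x = -\frac{5}{8} from leading terms; C = -\frac{7}{10} at k = 0.


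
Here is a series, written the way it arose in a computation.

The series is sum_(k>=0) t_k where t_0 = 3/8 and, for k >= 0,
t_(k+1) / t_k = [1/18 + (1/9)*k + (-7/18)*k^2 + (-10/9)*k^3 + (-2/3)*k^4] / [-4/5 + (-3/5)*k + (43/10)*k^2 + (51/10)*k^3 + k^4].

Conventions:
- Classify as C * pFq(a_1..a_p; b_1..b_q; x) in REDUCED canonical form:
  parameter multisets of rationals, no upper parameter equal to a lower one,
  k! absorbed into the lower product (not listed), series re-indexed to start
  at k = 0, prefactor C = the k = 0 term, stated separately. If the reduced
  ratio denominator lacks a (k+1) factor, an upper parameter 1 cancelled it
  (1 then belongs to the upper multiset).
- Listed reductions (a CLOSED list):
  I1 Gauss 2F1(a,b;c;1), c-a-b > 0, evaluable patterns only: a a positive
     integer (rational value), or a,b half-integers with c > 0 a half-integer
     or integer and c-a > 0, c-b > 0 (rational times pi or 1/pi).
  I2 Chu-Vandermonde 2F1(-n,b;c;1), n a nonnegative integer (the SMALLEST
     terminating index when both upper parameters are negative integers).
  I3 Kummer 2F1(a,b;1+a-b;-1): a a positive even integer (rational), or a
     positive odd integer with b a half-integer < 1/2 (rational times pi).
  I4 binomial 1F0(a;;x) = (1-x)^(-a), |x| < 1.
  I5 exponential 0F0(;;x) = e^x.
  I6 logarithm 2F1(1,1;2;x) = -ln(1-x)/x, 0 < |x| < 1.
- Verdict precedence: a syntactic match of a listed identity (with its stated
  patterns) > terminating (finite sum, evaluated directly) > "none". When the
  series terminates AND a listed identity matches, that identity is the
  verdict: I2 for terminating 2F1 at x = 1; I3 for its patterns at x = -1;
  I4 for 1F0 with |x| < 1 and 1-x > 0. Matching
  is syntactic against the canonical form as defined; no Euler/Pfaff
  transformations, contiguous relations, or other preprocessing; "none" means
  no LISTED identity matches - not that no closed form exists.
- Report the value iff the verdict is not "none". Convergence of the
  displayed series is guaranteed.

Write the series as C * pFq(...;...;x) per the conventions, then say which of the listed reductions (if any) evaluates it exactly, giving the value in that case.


Prefactor 3/8, argument -2/3: 3F2 with upper {-1/3, 1/2, 1} over lower {-2/5, 4}. Verdict: none - at argument -2/3 the multisets {-1/3, 1/2, 1} ; {-2/5, 4} match no listed identity.

Key step: x = (-2/3) and factor the ratio over Q (C = 3/8, x = -2/3): negated roots = parameters.
Step ratio: r(k) = (-2/3) * (k-1/3) (k+1/2) (k+1) / [(k-2/5) (k+4) (k+1)] - rational; roots negated = parameters, x = (-2/3), C = 3/8.


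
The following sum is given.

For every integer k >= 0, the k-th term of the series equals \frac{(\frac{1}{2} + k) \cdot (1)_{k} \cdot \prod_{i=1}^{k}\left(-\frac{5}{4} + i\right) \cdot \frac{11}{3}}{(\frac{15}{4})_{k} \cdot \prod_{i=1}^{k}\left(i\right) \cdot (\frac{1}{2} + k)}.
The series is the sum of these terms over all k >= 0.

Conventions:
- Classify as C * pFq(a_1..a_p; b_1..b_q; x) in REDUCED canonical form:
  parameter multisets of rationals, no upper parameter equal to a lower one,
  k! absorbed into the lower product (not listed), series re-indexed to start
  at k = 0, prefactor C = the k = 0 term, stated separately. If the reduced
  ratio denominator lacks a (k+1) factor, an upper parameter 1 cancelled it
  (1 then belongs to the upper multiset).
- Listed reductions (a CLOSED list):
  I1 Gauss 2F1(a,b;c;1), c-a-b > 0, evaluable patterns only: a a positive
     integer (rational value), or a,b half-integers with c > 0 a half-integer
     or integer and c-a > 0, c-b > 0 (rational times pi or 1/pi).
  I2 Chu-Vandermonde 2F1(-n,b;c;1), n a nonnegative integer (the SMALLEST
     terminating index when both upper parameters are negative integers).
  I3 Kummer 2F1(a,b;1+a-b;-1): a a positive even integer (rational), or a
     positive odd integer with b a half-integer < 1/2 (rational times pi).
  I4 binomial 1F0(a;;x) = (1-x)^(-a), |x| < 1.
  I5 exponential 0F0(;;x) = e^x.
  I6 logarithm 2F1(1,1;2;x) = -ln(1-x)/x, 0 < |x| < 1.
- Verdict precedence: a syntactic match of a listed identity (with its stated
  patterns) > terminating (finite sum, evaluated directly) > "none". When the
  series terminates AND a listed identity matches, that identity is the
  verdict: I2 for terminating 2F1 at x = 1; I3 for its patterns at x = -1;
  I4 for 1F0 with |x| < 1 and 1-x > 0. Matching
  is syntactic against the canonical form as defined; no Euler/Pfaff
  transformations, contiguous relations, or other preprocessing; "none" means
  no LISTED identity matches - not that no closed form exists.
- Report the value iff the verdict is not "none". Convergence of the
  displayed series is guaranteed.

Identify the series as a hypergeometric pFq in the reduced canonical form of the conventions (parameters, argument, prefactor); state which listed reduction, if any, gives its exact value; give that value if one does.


Reduced: x = 1, 2F1, upper = {-\frac{1}{4}, 1}, lower = {\frac{15}{4}}, C = \frac{11}{3}. Verdict (x = 1): Gauss's theorem (I1) applies (x = 1: the Gamma ratio telescopes since c-a-b = 3 > 0 and a = 1 in Z>0). Value: \frac{121}{36}.

Structural cue: t_0 = \frac{11}{3} here, and striking the common factor k + 1/2 reduces the term (C = 11/3).
Step ratio: r(k) = 1 * (k-\frac{1}{4}) (k+1) / [(k+\frac{15}{4}) (k+1)] ; factor over Q: parameters, x = 1, and C = \frac{11}{3}.


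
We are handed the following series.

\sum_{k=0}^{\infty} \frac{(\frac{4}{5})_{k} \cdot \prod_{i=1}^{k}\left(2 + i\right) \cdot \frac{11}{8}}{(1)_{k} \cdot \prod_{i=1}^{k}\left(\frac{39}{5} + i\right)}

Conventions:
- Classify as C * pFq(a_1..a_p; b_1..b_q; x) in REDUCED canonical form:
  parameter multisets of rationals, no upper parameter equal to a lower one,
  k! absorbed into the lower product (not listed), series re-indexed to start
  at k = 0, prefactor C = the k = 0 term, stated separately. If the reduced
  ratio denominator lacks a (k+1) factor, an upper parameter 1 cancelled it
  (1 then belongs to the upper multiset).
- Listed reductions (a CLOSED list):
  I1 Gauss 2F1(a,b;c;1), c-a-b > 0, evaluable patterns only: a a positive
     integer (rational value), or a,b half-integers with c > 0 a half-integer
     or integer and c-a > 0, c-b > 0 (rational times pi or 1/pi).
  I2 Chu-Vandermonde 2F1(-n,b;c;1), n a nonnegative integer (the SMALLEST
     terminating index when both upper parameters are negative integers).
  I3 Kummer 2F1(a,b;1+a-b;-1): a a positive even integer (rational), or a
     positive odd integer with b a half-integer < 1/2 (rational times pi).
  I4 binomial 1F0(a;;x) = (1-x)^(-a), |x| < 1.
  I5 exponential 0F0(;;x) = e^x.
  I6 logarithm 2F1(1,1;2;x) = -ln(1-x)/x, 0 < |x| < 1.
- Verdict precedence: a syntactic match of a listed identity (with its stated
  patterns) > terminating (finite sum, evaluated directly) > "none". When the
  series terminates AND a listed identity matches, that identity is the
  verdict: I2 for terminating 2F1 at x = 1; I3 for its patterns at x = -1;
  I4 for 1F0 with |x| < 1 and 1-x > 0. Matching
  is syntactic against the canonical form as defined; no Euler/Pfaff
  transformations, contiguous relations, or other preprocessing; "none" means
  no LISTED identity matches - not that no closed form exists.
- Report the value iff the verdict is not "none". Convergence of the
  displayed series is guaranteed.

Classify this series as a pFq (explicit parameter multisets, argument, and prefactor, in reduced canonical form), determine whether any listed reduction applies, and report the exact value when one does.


x = 1 here; the reduced form reads 2F1, upper {\frac{4}{5}, 3}, lower {\frac{44}{5}}, C = \frac{11}{8}. Verdict (x = 1): the Gauss summation I1 applies (x = 1: the Gamma ratio telescopes since c-a-b = 5 > 0 and a = 3 in Z>0). Its exact value is \frac{70499}{35000}.

Key step: with t_0 = \frac{11}{8}, (1)_k (prefactor 11/8) is k! itself.
Ratio: r(k) = 1 * (k+\frac{4}{5}) (k+3) / [(k+\frac{44}{5}) (k+1)] - poly over poly, x = 1 from leading terms; C = \frac{11}{8} at k = 0.


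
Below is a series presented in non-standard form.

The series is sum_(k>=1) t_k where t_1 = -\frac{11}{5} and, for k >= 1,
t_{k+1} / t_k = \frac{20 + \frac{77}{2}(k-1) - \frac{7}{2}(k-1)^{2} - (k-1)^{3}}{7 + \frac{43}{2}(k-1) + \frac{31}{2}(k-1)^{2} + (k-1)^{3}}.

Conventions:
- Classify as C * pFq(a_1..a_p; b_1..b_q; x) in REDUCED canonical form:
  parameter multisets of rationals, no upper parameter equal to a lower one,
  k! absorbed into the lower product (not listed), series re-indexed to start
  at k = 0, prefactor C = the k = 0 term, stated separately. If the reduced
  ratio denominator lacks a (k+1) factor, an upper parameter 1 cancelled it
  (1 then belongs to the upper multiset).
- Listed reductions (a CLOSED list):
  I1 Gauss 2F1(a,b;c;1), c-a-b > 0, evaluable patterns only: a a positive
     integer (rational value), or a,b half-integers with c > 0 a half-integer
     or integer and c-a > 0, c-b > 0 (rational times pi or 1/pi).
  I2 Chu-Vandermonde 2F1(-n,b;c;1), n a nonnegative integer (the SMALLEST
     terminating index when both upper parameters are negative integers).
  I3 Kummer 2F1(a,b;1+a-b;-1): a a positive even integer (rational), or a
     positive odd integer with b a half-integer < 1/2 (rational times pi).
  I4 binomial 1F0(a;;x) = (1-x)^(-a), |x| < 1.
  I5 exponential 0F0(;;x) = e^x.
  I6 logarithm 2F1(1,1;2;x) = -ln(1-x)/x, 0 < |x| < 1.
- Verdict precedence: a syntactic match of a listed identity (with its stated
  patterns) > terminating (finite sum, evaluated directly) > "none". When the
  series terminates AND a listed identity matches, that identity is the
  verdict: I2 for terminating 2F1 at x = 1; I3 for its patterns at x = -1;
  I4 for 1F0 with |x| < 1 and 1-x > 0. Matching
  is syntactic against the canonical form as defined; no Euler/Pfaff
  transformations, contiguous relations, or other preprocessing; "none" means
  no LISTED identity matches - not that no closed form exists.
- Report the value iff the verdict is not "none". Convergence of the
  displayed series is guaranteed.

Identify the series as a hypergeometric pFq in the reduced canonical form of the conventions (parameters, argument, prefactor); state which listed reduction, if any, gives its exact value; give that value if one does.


Key observation: from the first term -\frac{11}{5}: factor the ratio over Q (C = -11/5, x = -1): negated roots = parameters.
Ratio: r(k) = -1 * (k-5) (k+8) / [(k+14) (k+1)] - rational in k, leading ratio -1; with t_0 = -\frac{11}{5}, classification follows.

With C = -\frac{11}{5}: the canonical form is 2F1(-5, 8; 14; -1). Verdict: Kummer (I3) matches (x = -1; c = 14 equals 1+a-b for upper {-5, 8}: listed pattern). Exact value: -\frac{1573}{70}.


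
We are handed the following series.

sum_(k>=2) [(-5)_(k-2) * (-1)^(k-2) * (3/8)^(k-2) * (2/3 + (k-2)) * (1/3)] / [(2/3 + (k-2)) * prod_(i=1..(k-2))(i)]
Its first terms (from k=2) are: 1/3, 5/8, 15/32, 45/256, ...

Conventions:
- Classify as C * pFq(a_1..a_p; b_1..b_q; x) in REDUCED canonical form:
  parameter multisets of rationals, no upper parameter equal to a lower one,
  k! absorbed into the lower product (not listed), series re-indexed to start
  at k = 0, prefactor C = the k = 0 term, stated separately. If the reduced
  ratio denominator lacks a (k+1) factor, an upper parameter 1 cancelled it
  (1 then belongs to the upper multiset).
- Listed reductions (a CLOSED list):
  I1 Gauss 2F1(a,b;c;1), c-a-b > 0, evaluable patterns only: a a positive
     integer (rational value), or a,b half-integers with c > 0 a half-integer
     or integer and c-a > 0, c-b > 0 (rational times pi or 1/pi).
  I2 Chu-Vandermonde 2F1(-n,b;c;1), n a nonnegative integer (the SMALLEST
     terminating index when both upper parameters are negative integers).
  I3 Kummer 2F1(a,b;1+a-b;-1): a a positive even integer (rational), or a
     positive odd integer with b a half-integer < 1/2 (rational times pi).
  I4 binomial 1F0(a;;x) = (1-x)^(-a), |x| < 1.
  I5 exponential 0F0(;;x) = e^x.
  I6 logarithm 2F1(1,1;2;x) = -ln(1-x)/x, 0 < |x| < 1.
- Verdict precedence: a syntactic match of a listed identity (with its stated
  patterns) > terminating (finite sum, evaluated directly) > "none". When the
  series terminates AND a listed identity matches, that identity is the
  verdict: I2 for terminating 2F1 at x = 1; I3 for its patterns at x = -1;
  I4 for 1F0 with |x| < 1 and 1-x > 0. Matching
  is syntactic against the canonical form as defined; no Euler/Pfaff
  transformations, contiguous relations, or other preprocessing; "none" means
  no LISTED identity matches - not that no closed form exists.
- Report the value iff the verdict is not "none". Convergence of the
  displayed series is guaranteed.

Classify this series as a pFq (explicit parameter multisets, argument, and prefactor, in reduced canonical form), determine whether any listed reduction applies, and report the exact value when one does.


Reduced: x = -3/8, 1F0, upper = {-5}, lower = {-}, C = 1/3. Verdict: the binomial series (I4) matches (the 1F0 binomial series: exponent 5, x = -3/8). Sum: 161051/98304.

The tell: from the first term 1/3: k + 2/3 divides numerator and denominator alike; prefactor 1/3 after cancelling.
Adjacent-term ratio: r(k) = (-3/8) * (k-5) / [(k+1)] - rational; roots negated = parameters, x = (-3/8), C = 1/3.


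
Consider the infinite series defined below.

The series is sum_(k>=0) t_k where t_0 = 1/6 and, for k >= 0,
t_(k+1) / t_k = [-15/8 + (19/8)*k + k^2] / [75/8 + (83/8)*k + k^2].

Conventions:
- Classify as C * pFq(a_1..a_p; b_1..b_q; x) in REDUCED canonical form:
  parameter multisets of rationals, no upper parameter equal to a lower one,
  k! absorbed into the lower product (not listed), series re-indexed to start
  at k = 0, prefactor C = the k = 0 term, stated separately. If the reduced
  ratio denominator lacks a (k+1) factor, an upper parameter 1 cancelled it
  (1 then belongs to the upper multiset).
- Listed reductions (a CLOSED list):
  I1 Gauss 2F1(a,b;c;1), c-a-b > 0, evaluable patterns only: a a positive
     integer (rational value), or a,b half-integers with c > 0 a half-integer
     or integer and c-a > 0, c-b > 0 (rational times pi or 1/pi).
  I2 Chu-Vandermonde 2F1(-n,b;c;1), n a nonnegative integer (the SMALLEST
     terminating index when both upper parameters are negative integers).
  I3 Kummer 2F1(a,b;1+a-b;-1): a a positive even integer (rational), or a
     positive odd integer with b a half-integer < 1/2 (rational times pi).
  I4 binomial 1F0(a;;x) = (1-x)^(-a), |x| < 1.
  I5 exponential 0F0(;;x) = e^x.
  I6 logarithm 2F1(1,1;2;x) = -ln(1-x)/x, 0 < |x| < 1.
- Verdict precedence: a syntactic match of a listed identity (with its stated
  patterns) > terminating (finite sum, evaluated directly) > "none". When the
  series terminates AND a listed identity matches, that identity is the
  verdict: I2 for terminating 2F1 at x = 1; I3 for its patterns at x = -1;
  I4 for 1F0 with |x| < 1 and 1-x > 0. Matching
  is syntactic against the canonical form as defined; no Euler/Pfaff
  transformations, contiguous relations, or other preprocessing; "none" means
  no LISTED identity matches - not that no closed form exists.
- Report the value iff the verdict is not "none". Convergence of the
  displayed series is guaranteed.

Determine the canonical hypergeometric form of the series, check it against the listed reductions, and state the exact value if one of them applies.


Prefactor 1/6, argument 1: 2F1 with upper {-5/8, 3} over lower {75/8}. Verdict: Gauss (I1, integer-parameter pattern) applies (x = 1: the Gamma ratio telescopes since c-a-b = 7 > 0 and a = 3 in Z>0). Exact value: 67201/516096.

Key step: with t_0 = 1/6, factor the ratio over Q (C = 1/6, x = 1): negated roots = parameters.
Ratio: r(k) = 1 * (k-5/8) (k+3) / [(k+75/8) (k+1)] - poly over poly, x = 1 from leading terms; C = 1/6 at k = 0.


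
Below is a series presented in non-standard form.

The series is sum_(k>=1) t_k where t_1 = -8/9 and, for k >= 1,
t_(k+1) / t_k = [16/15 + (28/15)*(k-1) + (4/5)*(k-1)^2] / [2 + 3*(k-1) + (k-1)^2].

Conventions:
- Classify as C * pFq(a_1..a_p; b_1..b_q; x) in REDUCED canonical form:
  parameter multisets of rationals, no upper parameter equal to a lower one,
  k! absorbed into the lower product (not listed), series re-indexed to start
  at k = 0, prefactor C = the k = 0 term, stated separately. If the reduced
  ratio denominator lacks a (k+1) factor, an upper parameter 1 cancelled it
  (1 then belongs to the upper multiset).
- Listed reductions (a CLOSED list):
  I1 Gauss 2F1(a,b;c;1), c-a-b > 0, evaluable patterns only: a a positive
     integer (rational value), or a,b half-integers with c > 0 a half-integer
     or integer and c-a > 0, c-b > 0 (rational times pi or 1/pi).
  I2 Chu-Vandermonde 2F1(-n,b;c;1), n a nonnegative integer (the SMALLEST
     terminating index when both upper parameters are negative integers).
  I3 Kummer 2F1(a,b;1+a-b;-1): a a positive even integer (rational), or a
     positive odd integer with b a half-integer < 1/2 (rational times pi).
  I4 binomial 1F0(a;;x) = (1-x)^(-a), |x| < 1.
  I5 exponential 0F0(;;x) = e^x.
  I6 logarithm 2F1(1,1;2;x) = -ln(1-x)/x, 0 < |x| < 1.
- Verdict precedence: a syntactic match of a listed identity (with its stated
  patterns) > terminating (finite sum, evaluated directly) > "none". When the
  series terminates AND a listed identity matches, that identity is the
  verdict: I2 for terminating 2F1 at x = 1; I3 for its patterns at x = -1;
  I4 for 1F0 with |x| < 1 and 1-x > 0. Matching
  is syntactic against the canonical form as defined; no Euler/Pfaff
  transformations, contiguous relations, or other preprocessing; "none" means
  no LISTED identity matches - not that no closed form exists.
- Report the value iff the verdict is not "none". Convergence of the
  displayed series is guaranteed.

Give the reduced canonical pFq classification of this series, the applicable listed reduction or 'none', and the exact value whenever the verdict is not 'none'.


Key observation: t_0 = -8/9 here, and factor the ratio over Q (C = -8/9): negated roots = parameters.
Adjacent-term ratio: r(k) = (4/5) * (k+1) (k+4/3) / [(k+2) (k+1)] - poly over poly, x = (4/5) from leading terms; C = -8/9 at k = 0.

The series (x = 4/5) is 2F1: upper {1, 4/3}, lower {2}, prefactor -8/9. Verdict: none - this 2F1 at x = 4/5 matches no listed pattern, and upper {1, 4/3} holds no stopper.


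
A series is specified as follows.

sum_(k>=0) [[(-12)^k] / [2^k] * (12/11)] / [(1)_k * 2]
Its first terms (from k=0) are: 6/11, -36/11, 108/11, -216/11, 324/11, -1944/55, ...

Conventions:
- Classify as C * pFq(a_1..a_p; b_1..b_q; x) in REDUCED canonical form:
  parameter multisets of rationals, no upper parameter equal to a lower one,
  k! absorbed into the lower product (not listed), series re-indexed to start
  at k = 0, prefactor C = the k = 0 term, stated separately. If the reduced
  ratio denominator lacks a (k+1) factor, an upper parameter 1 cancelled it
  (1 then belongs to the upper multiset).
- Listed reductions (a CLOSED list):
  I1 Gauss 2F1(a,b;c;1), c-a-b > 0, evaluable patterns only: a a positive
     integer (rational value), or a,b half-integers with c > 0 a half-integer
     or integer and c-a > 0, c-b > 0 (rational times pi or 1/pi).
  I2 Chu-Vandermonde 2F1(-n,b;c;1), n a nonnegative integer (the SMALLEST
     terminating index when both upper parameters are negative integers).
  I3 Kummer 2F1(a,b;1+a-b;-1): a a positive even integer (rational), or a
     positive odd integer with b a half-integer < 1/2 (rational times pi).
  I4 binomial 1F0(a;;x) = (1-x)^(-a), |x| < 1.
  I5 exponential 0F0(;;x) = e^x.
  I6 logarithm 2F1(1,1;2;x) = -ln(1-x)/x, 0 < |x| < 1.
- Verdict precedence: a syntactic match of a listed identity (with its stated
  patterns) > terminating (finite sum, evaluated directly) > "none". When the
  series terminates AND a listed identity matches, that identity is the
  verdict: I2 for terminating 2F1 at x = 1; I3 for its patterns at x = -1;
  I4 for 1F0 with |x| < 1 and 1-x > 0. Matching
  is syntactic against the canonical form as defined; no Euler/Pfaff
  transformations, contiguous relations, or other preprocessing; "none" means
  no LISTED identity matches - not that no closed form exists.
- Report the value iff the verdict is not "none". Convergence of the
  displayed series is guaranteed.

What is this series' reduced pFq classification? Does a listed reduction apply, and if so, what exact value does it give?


Key step: t_0 being 6/11, the two k-th powers (C = 6/11, x = -6) combine into one argument.
Step ratio: r(k) = (-6) * 1 / [(k+1)] - rational in k, leading ratio (-6); with t_0 = 6/11, classification follows.

The series (x = -6) is 0F0: upper {-}, lower {-}, prefactor 6/11. Verdict: this is the I5 exponential reduction (the 0F0 exponential series at x = -6). Exact value: (6/11) * e^(-6).


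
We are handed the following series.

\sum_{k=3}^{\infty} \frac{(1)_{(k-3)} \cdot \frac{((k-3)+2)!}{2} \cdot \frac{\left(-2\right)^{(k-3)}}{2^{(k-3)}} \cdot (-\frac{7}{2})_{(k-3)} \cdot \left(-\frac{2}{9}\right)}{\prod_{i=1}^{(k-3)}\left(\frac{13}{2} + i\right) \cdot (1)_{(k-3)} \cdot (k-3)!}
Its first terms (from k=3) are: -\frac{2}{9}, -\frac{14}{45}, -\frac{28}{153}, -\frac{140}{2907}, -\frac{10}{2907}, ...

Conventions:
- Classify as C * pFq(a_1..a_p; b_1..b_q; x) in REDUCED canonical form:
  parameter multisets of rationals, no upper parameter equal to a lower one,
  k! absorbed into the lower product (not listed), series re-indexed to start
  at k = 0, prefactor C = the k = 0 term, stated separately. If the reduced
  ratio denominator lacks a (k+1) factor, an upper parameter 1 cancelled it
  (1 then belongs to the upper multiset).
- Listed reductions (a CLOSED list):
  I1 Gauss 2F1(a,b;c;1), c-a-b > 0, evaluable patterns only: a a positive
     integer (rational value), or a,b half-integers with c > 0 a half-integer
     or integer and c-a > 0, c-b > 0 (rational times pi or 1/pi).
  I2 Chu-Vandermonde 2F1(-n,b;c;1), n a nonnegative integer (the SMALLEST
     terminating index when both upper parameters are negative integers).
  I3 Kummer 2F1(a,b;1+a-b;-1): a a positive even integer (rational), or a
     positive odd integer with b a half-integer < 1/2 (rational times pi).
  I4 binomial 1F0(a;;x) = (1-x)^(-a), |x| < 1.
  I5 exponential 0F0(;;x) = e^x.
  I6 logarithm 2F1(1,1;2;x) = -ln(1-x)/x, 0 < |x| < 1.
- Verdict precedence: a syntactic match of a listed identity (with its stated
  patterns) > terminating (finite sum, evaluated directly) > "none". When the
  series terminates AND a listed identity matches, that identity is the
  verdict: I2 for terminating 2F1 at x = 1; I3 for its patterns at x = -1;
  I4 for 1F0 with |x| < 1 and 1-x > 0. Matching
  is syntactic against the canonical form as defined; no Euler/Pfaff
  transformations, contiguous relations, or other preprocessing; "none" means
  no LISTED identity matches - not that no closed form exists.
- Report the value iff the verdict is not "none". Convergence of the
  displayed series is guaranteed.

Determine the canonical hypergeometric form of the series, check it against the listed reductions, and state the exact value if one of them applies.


With C = -\frac{2}{9}: the canonical form is 2F1(-\frac{7}{2}, 3; \frac{15}{2}; -1). Verdict: this is Kummer (I3) (x = -1; c = \frac{15}{2} equals 1+a-b for upper {-\frac{7}{2}, 3}: listed pattern). Value: \left(-\frac{1001}{4096}\right) \cdot \pi.

Key observation: with t_0 = -\frac{2}{9}, the factorial ratio (C = -2/9, x = -1) (k+a-1)!/(a-1)! is a rising factorial (a)_k.
Term ratio: r(k) = -1 * (k-\frac{7}{2}) (k+3) / [(k+\frac{15}{2}) (k+1)] - rational in k. x = -1; t_0 = -\frac{2}{9}; negate the roots.


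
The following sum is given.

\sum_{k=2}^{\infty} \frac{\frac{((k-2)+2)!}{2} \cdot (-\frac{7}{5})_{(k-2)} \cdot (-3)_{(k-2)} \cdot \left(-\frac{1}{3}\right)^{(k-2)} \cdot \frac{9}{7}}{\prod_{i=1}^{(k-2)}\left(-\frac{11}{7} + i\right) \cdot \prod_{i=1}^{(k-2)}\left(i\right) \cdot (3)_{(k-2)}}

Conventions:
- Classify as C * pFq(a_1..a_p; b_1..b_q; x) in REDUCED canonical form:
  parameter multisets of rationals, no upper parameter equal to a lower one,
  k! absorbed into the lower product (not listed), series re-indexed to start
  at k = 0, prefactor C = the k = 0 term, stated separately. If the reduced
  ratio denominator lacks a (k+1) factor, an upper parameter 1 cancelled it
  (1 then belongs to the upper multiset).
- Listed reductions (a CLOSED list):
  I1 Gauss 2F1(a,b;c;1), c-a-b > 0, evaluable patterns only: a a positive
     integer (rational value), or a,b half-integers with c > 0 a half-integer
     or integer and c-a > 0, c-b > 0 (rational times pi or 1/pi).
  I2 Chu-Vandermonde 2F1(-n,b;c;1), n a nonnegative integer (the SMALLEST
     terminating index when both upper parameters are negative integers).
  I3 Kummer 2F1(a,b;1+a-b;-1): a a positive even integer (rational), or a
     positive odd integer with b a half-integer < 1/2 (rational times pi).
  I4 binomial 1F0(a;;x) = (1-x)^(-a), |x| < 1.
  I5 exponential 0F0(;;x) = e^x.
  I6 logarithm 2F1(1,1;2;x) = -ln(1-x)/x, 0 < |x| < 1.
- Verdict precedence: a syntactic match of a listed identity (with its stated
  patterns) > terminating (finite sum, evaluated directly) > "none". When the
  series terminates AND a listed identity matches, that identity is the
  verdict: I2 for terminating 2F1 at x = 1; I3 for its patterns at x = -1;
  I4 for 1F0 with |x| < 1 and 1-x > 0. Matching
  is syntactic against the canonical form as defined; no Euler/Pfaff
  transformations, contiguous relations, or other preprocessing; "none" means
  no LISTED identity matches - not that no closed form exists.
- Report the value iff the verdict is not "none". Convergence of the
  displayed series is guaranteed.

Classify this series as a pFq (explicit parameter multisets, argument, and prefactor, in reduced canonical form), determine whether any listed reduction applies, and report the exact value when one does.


The series (x = -\frac{1}{3}) is 2F1: upper {-3, -\frac{7}{5}}, lower {-\frac{4}{7}}, prefactor \frac{9}{7}. Verdict: terminating. With -3 upstairs the series is a 4-term polynomial sum; evaluated term by term. Value: \frac{44756}{13125}.

Key step: t_0 = \frac{9}{7} here, and the lower running product (prefactor 9/7) is a rising factorial.
Step ratio: r(k) = -\frac{1}{3} * (k-3) (k-\frac{7}{5}) / [(k-\frac{4}{7}) (k+1)] ; factor over Q: parameters, x = -\frac{1}{3}, and C = \frac{9}{7}.


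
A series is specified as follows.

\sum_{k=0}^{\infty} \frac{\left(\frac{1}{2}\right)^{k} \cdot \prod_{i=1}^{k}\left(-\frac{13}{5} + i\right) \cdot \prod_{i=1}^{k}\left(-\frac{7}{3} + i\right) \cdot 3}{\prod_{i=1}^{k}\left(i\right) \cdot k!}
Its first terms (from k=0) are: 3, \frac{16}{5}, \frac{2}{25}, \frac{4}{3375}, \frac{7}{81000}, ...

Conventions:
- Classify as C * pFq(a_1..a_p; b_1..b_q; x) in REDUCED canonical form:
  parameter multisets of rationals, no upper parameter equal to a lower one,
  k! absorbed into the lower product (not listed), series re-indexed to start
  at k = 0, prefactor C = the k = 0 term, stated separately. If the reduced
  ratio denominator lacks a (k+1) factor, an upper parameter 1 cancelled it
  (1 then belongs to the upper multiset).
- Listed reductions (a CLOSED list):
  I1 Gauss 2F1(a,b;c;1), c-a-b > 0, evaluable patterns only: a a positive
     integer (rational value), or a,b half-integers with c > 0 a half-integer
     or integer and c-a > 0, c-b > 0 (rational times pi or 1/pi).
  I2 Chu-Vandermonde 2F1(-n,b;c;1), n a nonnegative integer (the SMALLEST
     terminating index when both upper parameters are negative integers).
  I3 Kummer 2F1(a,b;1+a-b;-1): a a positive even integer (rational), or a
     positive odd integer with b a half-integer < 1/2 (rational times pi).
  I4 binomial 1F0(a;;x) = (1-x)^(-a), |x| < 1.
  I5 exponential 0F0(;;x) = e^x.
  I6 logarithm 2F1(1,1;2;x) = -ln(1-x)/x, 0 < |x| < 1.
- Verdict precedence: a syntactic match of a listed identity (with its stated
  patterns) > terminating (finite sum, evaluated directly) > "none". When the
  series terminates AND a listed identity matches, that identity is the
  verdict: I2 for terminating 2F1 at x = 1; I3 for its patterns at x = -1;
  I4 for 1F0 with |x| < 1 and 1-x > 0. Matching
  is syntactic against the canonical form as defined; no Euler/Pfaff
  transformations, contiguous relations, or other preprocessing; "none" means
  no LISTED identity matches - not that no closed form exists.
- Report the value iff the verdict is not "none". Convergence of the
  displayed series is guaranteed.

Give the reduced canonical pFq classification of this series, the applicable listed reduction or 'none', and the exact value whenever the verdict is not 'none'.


x = \frac{1}{2} here; the reduced form reads 2F1, upper {-\frac{8}{5}, -\frac{4}{3}}, lower {1}, C = 3. Verdict: none here - no I1-I6 shape fits x = \frac{1}{2} with lower {1}.

Key step: from the first term 3: the running product (C = 3) telescopes to a rising factorial.
Ratio: r(k) = \frac{1}{2} * (k-\frac{8}{5}) (k-\frac{4}{3}) / [(k+1) (k+1)] ; factor over Q: parameters, x = \frac{1}{2}, and C = 3.


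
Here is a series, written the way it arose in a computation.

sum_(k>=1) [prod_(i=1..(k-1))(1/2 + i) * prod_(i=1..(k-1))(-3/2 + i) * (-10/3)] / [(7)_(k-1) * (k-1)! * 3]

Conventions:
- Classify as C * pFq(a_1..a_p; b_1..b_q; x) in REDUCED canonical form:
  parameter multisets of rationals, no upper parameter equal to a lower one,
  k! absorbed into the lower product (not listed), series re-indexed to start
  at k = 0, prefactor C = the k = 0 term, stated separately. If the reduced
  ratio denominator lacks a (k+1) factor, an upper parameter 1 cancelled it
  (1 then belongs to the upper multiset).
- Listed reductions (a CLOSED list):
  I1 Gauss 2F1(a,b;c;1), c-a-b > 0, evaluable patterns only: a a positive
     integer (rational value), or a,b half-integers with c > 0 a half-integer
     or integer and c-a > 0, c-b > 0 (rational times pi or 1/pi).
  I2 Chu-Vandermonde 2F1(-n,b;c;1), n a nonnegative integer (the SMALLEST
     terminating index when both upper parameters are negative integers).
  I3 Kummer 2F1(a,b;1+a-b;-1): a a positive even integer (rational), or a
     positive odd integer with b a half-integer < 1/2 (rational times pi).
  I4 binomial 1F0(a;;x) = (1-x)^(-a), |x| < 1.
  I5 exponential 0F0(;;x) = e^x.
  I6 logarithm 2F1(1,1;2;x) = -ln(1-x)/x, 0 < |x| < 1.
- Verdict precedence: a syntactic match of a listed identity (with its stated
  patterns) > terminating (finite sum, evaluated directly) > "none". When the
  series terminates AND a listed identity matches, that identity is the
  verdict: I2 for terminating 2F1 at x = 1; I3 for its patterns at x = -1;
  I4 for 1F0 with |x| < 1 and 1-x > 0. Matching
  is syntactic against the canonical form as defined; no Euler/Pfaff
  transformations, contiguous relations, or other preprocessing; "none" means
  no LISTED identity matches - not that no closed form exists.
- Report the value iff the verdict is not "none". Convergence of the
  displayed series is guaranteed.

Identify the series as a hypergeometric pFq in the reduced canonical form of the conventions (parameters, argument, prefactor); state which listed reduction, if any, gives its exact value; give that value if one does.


Reduced: x = 1, 2F1, upper = {-1/2, 3/2}, lower = {7}, C = -10/9. Verdict (x = 1): Gauss (I1, half-integer pattern) applies (x = 1; upper {-1/2, 3/2} half-integers, c = 7 in the evaluable pattern). Value: (-5242880/1702701) / pi.

Key step: t_0 = -10/9 here, and the running product (C = -10/9, x = 1) telescopes to a rising factorial.
Ratio: r(k) = 1 * (k-1/2) (k+3/2) / [(k+7) (k+1)] ; factor over Q: parameters, x = 1, and C = -10/9.


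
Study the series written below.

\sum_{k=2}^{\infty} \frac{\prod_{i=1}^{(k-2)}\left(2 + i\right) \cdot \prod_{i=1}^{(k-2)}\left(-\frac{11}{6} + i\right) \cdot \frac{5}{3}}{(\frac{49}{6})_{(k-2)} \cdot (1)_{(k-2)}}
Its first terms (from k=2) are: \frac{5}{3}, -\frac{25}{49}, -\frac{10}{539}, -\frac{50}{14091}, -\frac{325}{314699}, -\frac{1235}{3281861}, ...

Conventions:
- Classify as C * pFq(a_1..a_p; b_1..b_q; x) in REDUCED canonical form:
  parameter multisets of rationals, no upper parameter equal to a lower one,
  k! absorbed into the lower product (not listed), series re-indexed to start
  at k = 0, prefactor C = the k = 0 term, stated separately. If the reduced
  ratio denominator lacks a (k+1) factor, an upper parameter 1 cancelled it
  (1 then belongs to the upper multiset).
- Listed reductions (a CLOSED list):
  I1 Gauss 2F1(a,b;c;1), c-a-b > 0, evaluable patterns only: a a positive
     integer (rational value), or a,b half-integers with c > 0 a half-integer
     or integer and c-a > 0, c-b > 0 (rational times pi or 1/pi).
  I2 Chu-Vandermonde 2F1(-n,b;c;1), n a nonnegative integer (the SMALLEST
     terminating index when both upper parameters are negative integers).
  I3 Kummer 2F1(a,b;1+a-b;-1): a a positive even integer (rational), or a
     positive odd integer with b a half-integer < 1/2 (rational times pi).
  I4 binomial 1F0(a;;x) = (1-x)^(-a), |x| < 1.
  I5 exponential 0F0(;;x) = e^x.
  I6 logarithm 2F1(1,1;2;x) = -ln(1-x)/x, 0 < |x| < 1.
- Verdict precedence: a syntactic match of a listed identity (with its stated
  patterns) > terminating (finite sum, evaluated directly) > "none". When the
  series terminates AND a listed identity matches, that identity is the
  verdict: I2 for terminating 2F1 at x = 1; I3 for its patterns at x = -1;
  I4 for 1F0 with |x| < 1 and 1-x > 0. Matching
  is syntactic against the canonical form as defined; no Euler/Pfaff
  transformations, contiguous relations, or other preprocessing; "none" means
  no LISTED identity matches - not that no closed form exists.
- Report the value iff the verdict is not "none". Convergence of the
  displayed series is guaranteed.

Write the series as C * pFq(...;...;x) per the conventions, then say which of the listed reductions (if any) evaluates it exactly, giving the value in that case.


Prefactor \frac{5}{3}, argument 1: 2F1 with upper {-\frac{5}{6}, 3} over lower {\frac{49}{6}}. Verdict: Gauss's theorem (I1) fires (x = 1: the Gamma ratio telescopes since c-a-b = 6 > 0 and a = 3 in Z>0). Value: \frac{246605}{217728}.

The tell: t_0 being \frac{5}{3}, the running product (C = 5/3) telescopes to a rising factorial.
Consecutive-term ratio: r(k) = 1 * (k-\frac{5}{6}) (k+3) / [(k+\frac{49}{6}) (k+1)] - poly over poly, x = 1 from leading terms; C = \frac{5}{3} at k = 0.


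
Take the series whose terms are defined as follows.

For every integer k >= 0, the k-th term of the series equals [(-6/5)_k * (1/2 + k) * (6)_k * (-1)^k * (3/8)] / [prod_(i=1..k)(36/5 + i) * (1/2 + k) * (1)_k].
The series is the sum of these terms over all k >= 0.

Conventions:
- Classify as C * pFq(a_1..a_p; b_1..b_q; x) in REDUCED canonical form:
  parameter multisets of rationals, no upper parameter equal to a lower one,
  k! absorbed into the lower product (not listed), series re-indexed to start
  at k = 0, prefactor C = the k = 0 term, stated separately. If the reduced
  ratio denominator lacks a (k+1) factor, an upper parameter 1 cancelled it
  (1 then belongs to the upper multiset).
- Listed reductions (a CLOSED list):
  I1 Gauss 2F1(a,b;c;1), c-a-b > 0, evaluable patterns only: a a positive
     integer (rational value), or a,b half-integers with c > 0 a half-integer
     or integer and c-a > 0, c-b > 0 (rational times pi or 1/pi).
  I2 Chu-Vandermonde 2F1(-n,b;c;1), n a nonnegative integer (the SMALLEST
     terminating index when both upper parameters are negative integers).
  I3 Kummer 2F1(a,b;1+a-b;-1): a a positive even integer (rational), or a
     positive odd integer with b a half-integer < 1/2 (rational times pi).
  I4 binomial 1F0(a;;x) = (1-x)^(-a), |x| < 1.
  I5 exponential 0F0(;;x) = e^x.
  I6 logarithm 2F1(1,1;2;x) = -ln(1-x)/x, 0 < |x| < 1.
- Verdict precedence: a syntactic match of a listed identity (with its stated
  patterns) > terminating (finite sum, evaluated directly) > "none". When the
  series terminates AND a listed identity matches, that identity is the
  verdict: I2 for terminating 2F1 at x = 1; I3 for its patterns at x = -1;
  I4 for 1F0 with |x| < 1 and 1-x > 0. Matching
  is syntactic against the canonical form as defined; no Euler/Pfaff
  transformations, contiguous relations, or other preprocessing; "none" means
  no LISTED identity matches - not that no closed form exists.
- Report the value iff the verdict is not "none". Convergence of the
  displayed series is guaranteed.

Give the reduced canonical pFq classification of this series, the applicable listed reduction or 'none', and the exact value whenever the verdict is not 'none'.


Prefactor 3/8, argument -1: 2F1 with upper {-6/5, 6} over lower {41/5}. Verdict: Kummer's theorem (I3) fires (x = -1; c = 41/5 equals 1+a-b for upper {-6/5, 6}: listed pattern). Its exact value is 3627/5000.

Key step: t_0 = 3/8 here, and (1)_k (C = 3/8) is k! itself.
Term ratio: r(k) = (-1) * (k-6/5) (k+6) / [(k+41/5) (k+1)] ; factor over Q: parameters, x = (-1), and C = 3/8.
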